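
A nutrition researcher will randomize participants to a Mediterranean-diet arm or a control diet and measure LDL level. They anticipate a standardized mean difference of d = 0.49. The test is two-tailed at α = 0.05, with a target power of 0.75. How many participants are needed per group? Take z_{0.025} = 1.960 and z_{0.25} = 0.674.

For two independent groups with equal n: n = 2·((z_{α/2} + z_β) / d)².
z_{α/2} + z_β = 1.960 + 0.674 = 2.634.
n = 2 × (2.634 / 0.49)² = 2 × 5.376² = 2 × 28.90 = 57.8.
Round up to the next whole participant.

n = 58 per group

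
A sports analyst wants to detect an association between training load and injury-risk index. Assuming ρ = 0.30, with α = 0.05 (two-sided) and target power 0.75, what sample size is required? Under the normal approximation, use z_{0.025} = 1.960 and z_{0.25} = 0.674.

Fisher's z: C = ½·ln((1+r)/(1−r)) = ½·ln(1.8571) = 0.3095.
n = ((z_{α/2} + z_β)/C)² + 3.
(1.960 + 0.674) / 0.3095 = 2.634 / 0.3095 = 8.511.
n = 8.511² + 3 = 72.43 + 3 = 75.4.
Round up.

n = 76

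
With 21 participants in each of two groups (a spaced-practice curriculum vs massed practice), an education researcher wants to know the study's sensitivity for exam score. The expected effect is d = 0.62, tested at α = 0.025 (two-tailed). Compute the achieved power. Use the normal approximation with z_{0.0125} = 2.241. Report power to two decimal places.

For two equal groups, power = Φ(d·√(n/2) − z_{α/2}).
d·√(n/2) = 0.62 × √(21/2) = 0.62 × 3.240 = 2.009.
z_β = 2.009 − 2.241 = -0.232.
Power = Φ(-0.232) = 0.408.

power ≈ 0.41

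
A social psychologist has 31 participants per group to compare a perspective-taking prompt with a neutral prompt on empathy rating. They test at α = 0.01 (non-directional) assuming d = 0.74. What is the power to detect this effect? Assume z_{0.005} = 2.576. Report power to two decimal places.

For two equal groups, power = Φ(d·√(n/2) − z_{α/2}).
d·√(n/2) = 0.74 × √(31/2) = 0.74 × 3.937 = 2.913.
z_β = 2.913 − 2.576 = 0.337.
Power = Φ(0.337) = 0.632.

power ≈ 0.63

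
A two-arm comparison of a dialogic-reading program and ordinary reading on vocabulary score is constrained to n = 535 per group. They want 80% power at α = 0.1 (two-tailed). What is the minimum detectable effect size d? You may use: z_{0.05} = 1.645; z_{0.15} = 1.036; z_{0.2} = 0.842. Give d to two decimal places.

d_min ≈ 0.15

For two independent groups of n = 535 each: d_min = (z_{α/2} + z_β)·√(2/n).
z-sum = 1.645 + 0.842 = 2.487.
d_min = 2.487 × √(2/535) = 2.487 × 0.0611 = 0.152.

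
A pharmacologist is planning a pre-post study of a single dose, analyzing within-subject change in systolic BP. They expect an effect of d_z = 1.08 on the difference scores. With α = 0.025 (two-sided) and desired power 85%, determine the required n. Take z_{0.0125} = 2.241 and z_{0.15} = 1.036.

n = 10 pairs

For a paired (one-sample on differences) test: n = ((z_{α/2} + z_β) / d)².
z_{α/2} + z_β = 2.241 + 1.036 = 3.277.
n = (3.277 / 1.08)² = 3.034² = 9.21.
Round up.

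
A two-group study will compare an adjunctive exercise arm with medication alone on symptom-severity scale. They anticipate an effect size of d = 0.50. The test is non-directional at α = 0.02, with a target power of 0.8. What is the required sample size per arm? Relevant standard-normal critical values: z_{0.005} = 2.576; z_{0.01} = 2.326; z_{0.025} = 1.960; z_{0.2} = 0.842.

n = 81 per group

For two independent groups with equal n: n = 2·((z_{α/2} + z_β) / d)².
z_{α/2} + z_β = 2.326 + 0.842 = 3.168.
n = 2 × (3.168 / 0.50)² = 2 × 6.336² = 2 × 40.14 = 80.3.
Round up to the next whole participant.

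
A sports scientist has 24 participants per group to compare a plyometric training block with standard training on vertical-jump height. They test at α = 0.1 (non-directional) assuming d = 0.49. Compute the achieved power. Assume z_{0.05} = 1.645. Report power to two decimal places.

power ≈ 0.52

For two equal groups, power = Φ(d·√(n/2) − z_{α/2}).
d·√(n/2) = 0.49 × √(24/2) = 0.49 × 3.464 = 1.697.
z_β = 1.697 − 1.645 = 0.052.
Power = Φ(0.052) = 0.521.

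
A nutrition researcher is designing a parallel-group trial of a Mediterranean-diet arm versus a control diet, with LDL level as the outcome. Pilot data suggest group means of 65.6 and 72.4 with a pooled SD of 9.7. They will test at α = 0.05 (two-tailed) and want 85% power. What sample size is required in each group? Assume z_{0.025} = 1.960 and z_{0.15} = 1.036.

Cohen's d = |M₁ − M₂| / SD_pooled = |65.6 − 72.4| / 9.7 = 6.8 / 9.7 = 0.701.
For two independent groups with equal n: n = 2·((z_{α/2} + z_β) / d)².
z_{α/2} + z_β = 1.960 + 1.036 = 2.996.
n = 2 × (2.996 / 0.701)² = 2 × 4.274² = 2 × 18.27 = 36.5.
Round up to the next whole participant.

n = 37 per group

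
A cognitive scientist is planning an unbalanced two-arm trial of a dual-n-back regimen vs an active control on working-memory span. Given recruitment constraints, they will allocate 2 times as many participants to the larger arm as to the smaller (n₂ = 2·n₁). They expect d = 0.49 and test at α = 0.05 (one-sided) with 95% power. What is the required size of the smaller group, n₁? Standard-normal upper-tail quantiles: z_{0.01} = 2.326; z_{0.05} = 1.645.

n₁ = 68

With allocation ratio k = n₂/n₁ = 2, Var(x̄₁−x̄₂) = σ²(1/n₁ + 1/(k·n₁)) = σ²·(k+1)/(k·n₁).
So n₁ = (1 + 1/k)·((z_{α} + z_β)/d)² = 1.500 × (3.290/0.49)².
n₁ = 1.500 × 45.08 = 67.6.
Round up: n₁ = 68, giving n₂ = 2 × 68 = 136.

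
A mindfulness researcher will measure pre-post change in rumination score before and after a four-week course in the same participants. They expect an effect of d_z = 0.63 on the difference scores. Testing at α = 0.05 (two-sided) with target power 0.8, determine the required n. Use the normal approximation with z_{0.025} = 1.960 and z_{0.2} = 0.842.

For a paired (one-sample on differences) test: n = ((z_{α/2} + z_β) / d)².
z_{α/2} + z_β = 1.960 + 0.842 = 2.802.
n = (2.802 / 0.63)² = 4.448² = 19.78.
Round up.

n = 20 pairs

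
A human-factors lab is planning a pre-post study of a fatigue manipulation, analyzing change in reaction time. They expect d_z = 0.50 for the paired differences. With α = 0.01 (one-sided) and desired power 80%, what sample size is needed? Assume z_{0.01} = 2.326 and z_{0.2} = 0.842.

n = 41 pairs

For a paired (one-sample on differences) test: n = ((z_{α} + z_β) / d)².
z_{α} + z_β = 2.326 + 0.842 = 3.168.
n = (3.168 / 0.50)² = 6.336² = 40.14.
Round up.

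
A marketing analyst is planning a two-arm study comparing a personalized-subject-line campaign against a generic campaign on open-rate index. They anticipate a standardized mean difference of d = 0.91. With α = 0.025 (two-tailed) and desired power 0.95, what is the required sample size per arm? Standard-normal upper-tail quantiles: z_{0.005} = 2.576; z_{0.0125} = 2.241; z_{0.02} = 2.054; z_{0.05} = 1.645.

n = 37 per group

For two independent groups with equal n: n = 2·((z_{α/2} + z_β) / d)².
z_{α/2} + z_β = 2.241 + 1.645 = 3.886.
n = 2 × (3.886 / 0.91)² = 2 × 4.270² = 2 × 18.24 = 36.5.
Round up to the next whole participant.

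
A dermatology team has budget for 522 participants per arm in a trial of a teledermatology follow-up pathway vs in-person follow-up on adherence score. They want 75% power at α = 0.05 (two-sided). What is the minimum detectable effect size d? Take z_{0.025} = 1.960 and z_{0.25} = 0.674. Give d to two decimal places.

For two independent groups of n = 522 each: d_min = (z_{α/2} + z_β)·√(2/n).
z-sum = 1.960 + 0.674 = 2.634.
d_min = 2.634 × √(2/522) = 2.634 × 0.0619 = 0.163.

d_min ≈ 0.16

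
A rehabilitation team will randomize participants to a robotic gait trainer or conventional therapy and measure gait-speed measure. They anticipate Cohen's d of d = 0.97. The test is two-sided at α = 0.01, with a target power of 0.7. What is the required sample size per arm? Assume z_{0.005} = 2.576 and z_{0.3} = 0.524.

n = 21 per group

For two independent groups with equal n: n = 2·((z_{α/2} + z_β) / d)².
z_{α/2} + z_β = 2.576 + 0.524 = 3.100.
n = 2 × (3.100 / 0.97)² = 2 × 3.196² = 2 × 10.21 = 20.4.
Round up to the next whole participant.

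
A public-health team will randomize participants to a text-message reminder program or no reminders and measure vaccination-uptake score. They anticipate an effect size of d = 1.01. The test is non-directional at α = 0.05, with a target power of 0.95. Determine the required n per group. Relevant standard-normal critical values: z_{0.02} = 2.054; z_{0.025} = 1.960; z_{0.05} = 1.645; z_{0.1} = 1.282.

n = 26 per group

For two independent groups with equal n: n = 2·((z_{α/2} + z_β) / d)².
z_{α/2} + z_β = 1.960 + 1.645 = 3.605.
n = 2 × (3.605 / 1.01)² = 2 × 3.569² = 2 × 12.74 = 25.5.
Round up to the next whole participant.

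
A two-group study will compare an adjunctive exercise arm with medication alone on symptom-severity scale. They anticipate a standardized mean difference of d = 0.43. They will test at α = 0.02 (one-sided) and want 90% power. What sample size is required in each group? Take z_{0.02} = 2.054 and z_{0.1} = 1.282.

n = 121 per group

For two independent groups with equal n: n = 2·((z_{α} + z_β) / d)².
z_{α} + z_β = 2.054 + 1.282 = 3.336.
n = 2 × (3.336 / 0.43)² = 2 × 7.758² = 2 × 60.19 = 120.4.
Round up to the next whole participant.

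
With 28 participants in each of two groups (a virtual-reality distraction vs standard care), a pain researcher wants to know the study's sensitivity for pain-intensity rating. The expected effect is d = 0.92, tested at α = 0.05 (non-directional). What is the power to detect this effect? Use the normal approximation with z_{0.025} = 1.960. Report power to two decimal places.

power ≈ 0.93

For two equal groups, power = Φ(d·√(n/2) − z_{α/2}).
d·√(n/2) = 0.92 × √(28/2) = 0.92 × 3.742 = 3.442.
z_β = 3.442 − 1.960 = 1.482.
Power = Φ(1.482) = 0.931.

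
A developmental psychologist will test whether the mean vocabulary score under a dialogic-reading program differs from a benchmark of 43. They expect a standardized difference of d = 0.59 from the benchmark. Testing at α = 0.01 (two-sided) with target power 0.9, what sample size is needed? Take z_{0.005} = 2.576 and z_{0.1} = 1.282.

n = 43

For a one-sample test: n = ((z_{α/2} + z_β) / d)².
z_{α/2} + z_β = 2.576 + 1.282 = 3.858.
n = (3.858 / 0.59)² = 6.539² = 42.76.
Round up.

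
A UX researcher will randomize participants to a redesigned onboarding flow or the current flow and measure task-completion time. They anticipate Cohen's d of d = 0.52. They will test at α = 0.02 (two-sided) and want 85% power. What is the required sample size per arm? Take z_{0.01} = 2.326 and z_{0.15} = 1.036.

For two independent groups with equal n: n = 2·((z_{α/2} + z_β) / d)².
z_{α/2} + z_β = 2.326 + 1.036 = 3.362.
n = 2 × (3.362 / 0.52)² = 2 × 6.465² = 2 × 41.80 = 83.6.
Round up to the next whole participant.

n = 84 per group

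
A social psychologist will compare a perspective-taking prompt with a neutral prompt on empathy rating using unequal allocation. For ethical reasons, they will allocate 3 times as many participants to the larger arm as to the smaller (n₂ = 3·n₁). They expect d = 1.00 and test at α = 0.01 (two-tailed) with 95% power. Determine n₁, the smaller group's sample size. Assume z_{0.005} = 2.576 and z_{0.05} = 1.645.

n₁ = 24

With allocation ratio k = n₂/n₁ = 3, Var(x̄₁−x̄₂) = σ²(1/n₁ + 1/(k·n₁)) = σ²·(k+1)/(k·n₁).
So n₁ = (1 + 1/k)·((z_{α/2} + z_β)/d)² = 1.333 × (4.221/1.00)².
n₁ = 1.333 × 17.82 = 23.8.
Round up: n₁ = 24, giving n₂ = 3 × 24 = 72.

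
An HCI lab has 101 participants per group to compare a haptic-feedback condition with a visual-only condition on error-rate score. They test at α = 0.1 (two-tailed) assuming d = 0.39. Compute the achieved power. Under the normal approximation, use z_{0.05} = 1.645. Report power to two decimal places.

power ≈ 0.87

For two equal groups, power = Φ(d·√(n/2) − z_{α/2}).
d·√(n/2) = 0.39 × √(101/2) = 0.39 × 7.106 = 2.771.
z_β = 2.771 − 1.645 = 1.126.
Power = Φ(1.126) = 0.870.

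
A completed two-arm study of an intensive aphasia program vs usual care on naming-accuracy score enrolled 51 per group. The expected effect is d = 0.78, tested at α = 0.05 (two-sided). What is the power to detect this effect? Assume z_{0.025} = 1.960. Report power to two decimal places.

For two equal groups, power = Φ(d·√(n/2) − z_{α/2}).
d·√(n/2) = 0.78 × √(51/2) = 0.78 × 5.050 = 3.939.
z_β = 3.939 − 1.960 = 1.979.
Power = Φ(1.979) = 0.976.

power ≈ 0.98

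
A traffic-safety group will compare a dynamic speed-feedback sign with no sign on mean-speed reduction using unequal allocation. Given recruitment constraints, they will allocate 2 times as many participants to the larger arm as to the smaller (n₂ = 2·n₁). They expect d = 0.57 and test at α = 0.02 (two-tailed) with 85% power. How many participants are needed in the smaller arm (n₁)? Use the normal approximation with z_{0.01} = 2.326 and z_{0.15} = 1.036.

n₁ = 53

With allocation ratio k = n₂/n₁ = 2, Var(x̄₁−x̄₂) = σ²(1/n₁ + 1/(k·n₁)) = σ²·(k+1)/(k·n₁).
So n₁ = (1 + 1/k)·((z_{α/2} + z_β)/d)² = 1.500 × (3.362/0.57)².
n₁ = 1.500 × 34.79 = 52.2.
Round up: n₁ = 53, giving n₂ = 2 × 53 = 106.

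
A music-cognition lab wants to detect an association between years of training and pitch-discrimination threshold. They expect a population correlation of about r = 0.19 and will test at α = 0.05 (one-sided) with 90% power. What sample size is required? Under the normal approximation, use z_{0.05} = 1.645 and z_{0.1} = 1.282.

Fisher's z: C = ½·ln((1+r)/(1−r)) = ½·ln(1.4691) = 0.1923.
n = ((z_{α} + z_β)/C)² + 3.
(1.645 + 1.282) / 0.1923 = 2.927 / 0.1923 = 15.221.
n = 15.221² + 3 = 231.68 + 3 = 234.7.
Round up.

n = 235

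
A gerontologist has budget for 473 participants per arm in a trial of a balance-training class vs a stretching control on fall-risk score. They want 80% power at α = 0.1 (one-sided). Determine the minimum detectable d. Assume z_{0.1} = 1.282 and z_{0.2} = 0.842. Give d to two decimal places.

For two independent groups of n = 473 each: d_min = (z_{α} + z_β)·√(2/n).
z-sum = 1.282 + 0.842 = 2.124.
d_min = 2.124 × √(2/473) = 2.124 × 0.0650 = 0.138.

d_min ≈ 0.14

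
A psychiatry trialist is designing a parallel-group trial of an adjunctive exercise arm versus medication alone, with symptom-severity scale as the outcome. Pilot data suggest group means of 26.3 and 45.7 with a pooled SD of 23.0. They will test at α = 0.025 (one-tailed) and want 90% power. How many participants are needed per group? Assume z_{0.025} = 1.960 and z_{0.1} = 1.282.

n = 30 per group

Cohen's d = |M₁ − M₂| / SD_pooled = |26.3 − 45.7| / 23.0 = 19.4 / 23.0 = 0.843.
For two independent groups with equal n: n = 2·((z_{α} + z_β) / d)².
z_{α} + z_β = 1.960 + 1.282 = 3.242.
n = 2 × (3.242 / 0.843)² = 2 × 3.846² = 2 × 14.79 = 29.6.
Round up to the next whole participant.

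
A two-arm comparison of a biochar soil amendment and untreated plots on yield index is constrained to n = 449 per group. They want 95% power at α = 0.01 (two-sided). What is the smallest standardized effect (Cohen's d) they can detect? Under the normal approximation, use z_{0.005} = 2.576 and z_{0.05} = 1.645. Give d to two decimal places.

For two independent groups of n = 449 each: d_min = (z_{α/2} + z_β)·√(2/n).
z-sum = 2.576 + 1.645 = 4.221.
d_min = 4.221 × √(2/449) = 4.221 × 0.0667 = 0.282.

d_min ≈ 0.28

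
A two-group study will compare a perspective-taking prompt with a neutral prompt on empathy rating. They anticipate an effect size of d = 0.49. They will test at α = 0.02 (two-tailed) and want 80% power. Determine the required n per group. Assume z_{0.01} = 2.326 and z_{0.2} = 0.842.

n = 84 per group

For two independent groups with equal n: n = 2·((z_{α/2} + z_β) / d)².
z_{α/2} + z_β = 2.326 + 0.842 = 3.168.
n = 2 × (3.168 / 0.49)² = 2 × 6.465² = 2 × 41.80 = 83.6.
Round up to the next whole participant.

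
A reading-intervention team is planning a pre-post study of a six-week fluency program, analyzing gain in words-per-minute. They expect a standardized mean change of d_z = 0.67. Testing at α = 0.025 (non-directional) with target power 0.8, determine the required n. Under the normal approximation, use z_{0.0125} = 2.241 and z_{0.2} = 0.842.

For a paired (one-sample on differences) test: n = ((z_{α/2} + z_β) / d)².
z_{α/2} + z_β = 2.241 + 0.842 = 3.083.
n = (3.083 / 0.67)² = 4.601² = 21.17.
Round up.

n = 22 pairs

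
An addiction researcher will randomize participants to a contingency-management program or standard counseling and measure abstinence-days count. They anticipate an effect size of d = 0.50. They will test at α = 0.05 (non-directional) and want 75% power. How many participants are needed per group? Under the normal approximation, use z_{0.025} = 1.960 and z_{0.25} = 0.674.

For two independent groups with equal n: n = 2·((z_{α/2} + z_β) / d)².
z_{α/2} + z_β = 1.960 + 0.674 = 2.634.
n = 2 × (2.634 / 0.50)² = 2 × 5.268² = 2 × 27.75 = 55.5.
Round up to the next whole participant.

n = 56 per group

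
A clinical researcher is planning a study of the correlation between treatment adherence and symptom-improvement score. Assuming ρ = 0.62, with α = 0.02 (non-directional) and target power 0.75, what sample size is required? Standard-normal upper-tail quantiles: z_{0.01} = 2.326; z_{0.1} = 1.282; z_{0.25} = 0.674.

n = 21

Fisher's z: C = ½·ln((1+r)/(1−r)) = ½·ln(4.2632) = 0.7250.
n = ((z_{α/2} + z_β)/C)² + 3.
(2.326 + 0.674) / 0.7250 = 3.000 / 0.7250 = 4.138.
n = 4.138² + 3 = 17.12 + 3 = 20.1.
Round up.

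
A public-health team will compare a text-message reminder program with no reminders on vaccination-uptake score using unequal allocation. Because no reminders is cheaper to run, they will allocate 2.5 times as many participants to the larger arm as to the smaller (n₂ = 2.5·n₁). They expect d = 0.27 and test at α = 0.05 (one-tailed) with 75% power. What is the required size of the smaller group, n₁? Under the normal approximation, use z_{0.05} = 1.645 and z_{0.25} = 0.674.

n₁ = 104

With allocation ratio k = n₂/n₁ = 2.5, Var(x̄₁−x̄₂) = σ²(1/n₁ + 1/(k·n₁)) = σ²·(k+1)/(k·n₁).
So n₁ = (1 + 1/k)·((z_{α} + z_β)/d)² = 1.400 × (2.319/0.27)².
n₁ = 1.400 × 73.77 = 103.3.
Round up: n₁ = 104, giving n₂ = 2.5 × 104 = 260.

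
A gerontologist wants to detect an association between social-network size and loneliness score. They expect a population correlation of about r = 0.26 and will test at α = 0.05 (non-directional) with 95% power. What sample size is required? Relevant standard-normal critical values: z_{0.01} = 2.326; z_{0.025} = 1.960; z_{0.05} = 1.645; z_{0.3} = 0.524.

Fisher's z: C = ½·ln((1+r)/(1−r)) = ½·ln(1.7027) = 0.2661.
n = ((z_{α/2} + z_β)/C)² + 3.
(1.960 + 1.645) / 0.2661 = 3.605 / 0.2661 = 13.548.
n = 13.548² + 3 = 183.54 + 3 = 186.5.
Round up.

n = 187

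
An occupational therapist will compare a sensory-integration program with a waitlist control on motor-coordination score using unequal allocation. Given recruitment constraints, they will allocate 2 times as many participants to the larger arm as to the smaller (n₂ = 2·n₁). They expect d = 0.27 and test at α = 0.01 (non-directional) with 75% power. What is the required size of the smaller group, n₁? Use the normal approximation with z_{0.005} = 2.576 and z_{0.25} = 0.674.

With allocation ratio k = n₂/n₁ = 2, Var(x̄₁−x̄₂) = σ²(1/n₁ + 1/(k·n₁)) = σ²·(k+1)/(k·n₁).
So n₁ = (1 + 1/k)·((z_{α/2} + z_β)/d)² = 1.500 × (3.250/0.27)².
n₁ = 1.500 × 144.89 = 217.3.
Round up: n₁ = 218, giving n₂ = 2 × 218 = 436.

n₁ = 218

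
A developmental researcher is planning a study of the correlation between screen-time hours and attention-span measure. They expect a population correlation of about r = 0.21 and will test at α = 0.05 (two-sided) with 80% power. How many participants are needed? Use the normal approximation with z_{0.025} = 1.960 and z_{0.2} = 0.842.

Fisher's z: C = ½·ln((1+r)/(1−r)) = ½·ln(1.5316) = 0.2132.
n = ((z_{α/2} + z_β)/C)² + 3.
(1.960 + 0.842) / 0.2132 = 2.802 / 0.2132 = 13.143.
n = 13.143² + 3 = 172.73 + 3 = 175.7.
Round up.

n = 176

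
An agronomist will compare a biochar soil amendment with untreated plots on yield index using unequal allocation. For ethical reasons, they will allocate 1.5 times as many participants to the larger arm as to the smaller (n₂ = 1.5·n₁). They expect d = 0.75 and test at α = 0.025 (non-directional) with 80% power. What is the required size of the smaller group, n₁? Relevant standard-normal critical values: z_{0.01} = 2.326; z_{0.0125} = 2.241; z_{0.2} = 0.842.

With allocation ratio k = n₂/n₁ = 1.5, Var(x̄₁−x̄₂) = σ²(1/n₁ + 1/(k·n₁)) = σ²·(k+1)/(k·n₁).
So n₁ = (1 + 1/k)·((z_{α/2} + z_β)/d)² = 1.667 × (3.083/0.75)².
n₁ = 1.667 × 16.90 = 28.2.
Round up: n₁ = 29, giving n₂ = ⌈1.5 × 29⌉ = ⌈43.5⌉ = 44.

n₁ = 29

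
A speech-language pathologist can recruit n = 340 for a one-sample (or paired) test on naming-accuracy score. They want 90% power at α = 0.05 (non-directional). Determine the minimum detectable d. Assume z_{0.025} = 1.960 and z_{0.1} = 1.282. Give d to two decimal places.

For a single sample (or paired design) of n = 340: d_min = (z_{α/2} + z_β)/√n.
z-sum = 1.960 + 1.282 = 3.242.
d_min = 3.242 / √340 = 3.242 / 18.439 = 0.176.

d_min ≈ 0.18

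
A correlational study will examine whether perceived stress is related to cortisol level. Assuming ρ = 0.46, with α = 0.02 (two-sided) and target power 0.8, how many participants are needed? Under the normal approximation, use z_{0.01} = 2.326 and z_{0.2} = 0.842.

n = 44

Fisher's z: C = ½·ln((1+r)/(1−r)) = ½·ln(2.7037) = 0.4973.
n = ((z_{α/2} + z_β)/C)² + 3.
(2.326 + 0.842) / 0.4973 = 3.168 / 0.4973 = 6.370.
n = 6.370² + 3 = 40.58 + 3 = 43.6.
Round up.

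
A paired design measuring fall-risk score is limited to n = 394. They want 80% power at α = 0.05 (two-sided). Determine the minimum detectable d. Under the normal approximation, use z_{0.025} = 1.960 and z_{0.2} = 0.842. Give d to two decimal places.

d_min ≈ 0.14

For a single sample (or paired design) of n = 394: d_min = (z_{α/2} + z_β)/√n.
z-sum = 1.960 + 0.842 = 2.802.
d_min = 2.802 / √394 = 2.802 / 19.849 = 0.141.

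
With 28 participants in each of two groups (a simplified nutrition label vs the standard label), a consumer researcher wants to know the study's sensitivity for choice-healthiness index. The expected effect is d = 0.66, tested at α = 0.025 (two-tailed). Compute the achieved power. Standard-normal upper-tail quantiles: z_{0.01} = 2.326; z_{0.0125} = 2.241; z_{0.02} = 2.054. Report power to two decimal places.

For two equal groups, power = Φ(d·√(n/2) − z_{α/2}).
d·√(n/2) = 0.66 × √(28/2) = 0.66 × 3.742 = 2.469.
z_β = 2.469 − 2.241 = 0.228.
Power = Φ(0.228) = 0.590.

power ≈ 0.59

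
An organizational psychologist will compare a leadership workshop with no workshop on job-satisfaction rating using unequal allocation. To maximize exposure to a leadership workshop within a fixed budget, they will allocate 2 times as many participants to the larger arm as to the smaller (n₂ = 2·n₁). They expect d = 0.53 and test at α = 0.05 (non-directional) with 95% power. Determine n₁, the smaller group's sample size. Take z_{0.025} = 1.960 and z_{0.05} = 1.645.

With allocation ratio k = n₂/n₁ = 2, Var(x̄₁−x̄₂) = σ²(1/n₁ + 1/(k·n₁)) = σ²·(k+1)/(k·n₁).
So n₁ = (1 + 1/k)·((z_{α/2} + z_β)/d)² = 1.500 × (3.605/0.53)².
n₁ = 1.500 × 46.27 = 69.4.
Round up: n₁ = 70, giving n₂ = 2 × 70 = 140.

n₁ = 70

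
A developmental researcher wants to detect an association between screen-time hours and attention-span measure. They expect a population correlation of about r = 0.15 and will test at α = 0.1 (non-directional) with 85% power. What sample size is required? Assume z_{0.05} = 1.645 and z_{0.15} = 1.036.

n = 318

Fisher's z: C = ½·ln((1+r)/(1−r)) = ½·ln(1.3529) = 0.1511.
n = ((z_{α/2} + z_β)/C)² + 3.
(1.645 + 1.036) / 0.1511 = 2.681 / 0.1511 = 17.743.
n = 17.743² + 3 = 314.82 + 3 = 317.8.
Round up.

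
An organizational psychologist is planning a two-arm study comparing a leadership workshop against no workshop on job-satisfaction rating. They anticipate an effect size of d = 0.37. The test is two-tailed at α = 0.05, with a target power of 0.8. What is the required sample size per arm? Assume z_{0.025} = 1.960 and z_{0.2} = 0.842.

For two independent groups with equal n: n = 2·((z_{α/2} + z_β) / d)².
z_{α/2} + z_β = 1.960 + 0.842 = 2.802.
n = 2 × (2.802 / 0.37)² = 2 × 7.573² = 2 × 57.35 = 114.7.
Round up to the next whole participant.

n = 115 per group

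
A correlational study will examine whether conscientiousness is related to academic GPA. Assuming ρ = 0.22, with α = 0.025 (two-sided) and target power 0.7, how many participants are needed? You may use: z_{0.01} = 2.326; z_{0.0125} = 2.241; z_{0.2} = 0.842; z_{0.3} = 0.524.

Fisher's z: C = ½·ln((1+r)/(1−r)) = ½·ln(1.5641) = 0.2237.
n = ((z_{α/2} + z_β)/C)² + 3.
(2.241 + 0.524) / 0.2237 = 2.765 / 0.2237 = 12.360.
n = 12.360² + 3 = 152.78 + 3 = 155.8.
Round up.

n = 156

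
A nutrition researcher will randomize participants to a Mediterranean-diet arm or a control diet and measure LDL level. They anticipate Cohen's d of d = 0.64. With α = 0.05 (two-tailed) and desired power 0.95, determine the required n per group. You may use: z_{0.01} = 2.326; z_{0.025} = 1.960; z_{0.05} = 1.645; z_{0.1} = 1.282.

For two independent groups with equal n: n = 2·((z_{α/2} + z_β) / d)².
z_{α/2} + z_β = 1.960 + 1.645 = 3.605.
n = 2 × (3.605 / 0.64)² = 2 × 5.633² = 2 × 31.73 = 63.5.
Round up to the next whole participant.

n = 64 per group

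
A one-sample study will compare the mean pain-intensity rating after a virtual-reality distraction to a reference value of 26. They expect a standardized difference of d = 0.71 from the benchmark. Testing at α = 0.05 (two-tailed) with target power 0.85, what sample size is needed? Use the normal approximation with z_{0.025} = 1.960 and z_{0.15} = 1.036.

n = 18

For a one-sample test: n = ((z_{α/2} + z_β) / d)².
z_{α/2} + z_β = 1.960 + 1.036 = 2.996.
n = (2.996 / 0.71)² = 4.220² = 17.81.
Round up.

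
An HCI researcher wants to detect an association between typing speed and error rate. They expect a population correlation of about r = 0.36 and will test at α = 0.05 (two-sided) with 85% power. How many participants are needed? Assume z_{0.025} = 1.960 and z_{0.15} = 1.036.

n = 67

Fisher's z: C = ½·ln((1+r)/(1−r)) = ½·ln(2.1250) = 0.3769.
n = ((z_{α/2} + z_β)/C)² + 3.
(1.960 + 1.036) / 0.3769 = 2.996 / 0.3769 = 7.949.
n = 7.949² + 3 = 63.19 + 3 = 66.2.
Round up.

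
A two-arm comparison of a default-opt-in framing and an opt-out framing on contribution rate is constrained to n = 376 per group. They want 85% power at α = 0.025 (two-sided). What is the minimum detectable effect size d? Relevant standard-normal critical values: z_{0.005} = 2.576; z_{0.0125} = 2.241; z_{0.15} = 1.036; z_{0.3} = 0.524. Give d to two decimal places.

For two independent groups of n = 376 each: d_min = (z_{α/2} + z_β)·√(2/n).
z-sum = 2.241 + 1.036 = 3.277.
d_min = 3.277 × √(2/376) = 3.277 × 0.0729 = 0.239.

d_min ≈ 0.24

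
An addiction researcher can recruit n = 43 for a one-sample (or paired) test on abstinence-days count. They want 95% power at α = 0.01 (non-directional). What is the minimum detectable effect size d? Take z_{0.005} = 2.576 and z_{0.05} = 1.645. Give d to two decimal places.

For a single sample (or paired design) of n = 43: d_min = (z_{α/2} + z_β)/√n.
z-sum = 2.576 + 1.645 = 4.221.
d_min = 4.221 / √43 = 4.221 / 6.557 = 0.644.

d_min ≈ 0.64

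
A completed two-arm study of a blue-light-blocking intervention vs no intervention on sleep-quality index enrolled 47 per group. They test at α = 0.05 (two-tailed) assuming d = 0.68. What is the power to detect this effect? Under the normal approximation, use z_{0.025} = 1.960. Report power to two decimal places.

For two equal groups, power = Φ(d·√(n/2) − z_{α/2}).
d·√(n/2) = 0.68 × √(47/2) = 0.68 × 4.848 = 3.296.
z_β = 3.296 − 1.960 = 1.336.
Power = Φ(1.336) = 0.909.

power ≈ 0.91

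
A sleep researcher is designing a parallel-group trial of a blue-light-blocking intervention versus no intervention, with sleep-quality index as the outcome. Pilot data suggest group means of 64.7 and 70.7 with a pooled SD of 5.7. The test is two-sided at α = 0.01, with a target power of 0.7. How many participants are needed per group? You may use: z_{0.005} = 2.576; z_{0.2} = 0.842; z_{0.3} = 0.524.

Cohen's d = |M₁ − M₂| / SD_pooled = |64.7 − 70.7| / 5.7 = 6.0 / 5.7 = 1.053.
For two independent groups with equal n: n = 2·((z_{α/2} + z_β) / d)².
z_{α/2} + z_β = 2.576 + 0.524 = 3.100.
n = 2 × (3.100 / 1.053)² = 2 × 2.944² = 2 × 8.67 = 17.3.
Round up to the next whole participant.

n = 18 per group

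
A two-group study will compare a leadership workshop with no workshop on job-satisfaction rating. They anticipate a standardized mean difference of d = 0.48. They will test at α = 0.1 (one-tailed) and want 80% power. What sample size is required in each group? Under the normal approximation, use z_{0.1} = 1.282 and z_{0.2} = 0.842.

For two independent groups with equal n: n = 2·((z_{α} + z_β) / d)².
z_{α} + z_β = 1.282 + 0.842 = 2.124.
n = 2 × (2.124 / 0.48)² = 2 × 4.425² = 2 × 19.58 = 39.2.
Round up to the next whole participant.

n = 40 per group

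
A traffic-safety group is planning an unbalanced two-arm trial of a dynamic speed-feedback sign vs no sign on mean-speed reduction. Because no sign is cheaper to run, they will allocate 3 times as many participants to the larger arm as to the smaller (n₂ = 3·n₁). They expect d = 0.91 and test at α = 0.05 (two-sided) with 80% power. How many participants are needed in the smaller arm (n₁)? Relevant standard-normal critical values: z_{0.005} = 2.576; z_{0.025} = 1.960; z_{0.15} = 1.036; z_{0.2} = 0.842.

With allocation ratio k = n₂/n₁ = 3, Var(x̄₁−x̄₂) = σ²(1/n₁ + 1/(k·n₁)) = σ²·(k+1)/(k·n₁).
So n₁ = (1 + 1/k)·((z_{α/2} + z_β)/d)² = 1.333 × (2.802/0.91)².
n₁ = 1.333 × 9.48 = 12.6.
Round up: n₁ = 13, giving n₂ = 3 × 13 = 39.

n₁ = 13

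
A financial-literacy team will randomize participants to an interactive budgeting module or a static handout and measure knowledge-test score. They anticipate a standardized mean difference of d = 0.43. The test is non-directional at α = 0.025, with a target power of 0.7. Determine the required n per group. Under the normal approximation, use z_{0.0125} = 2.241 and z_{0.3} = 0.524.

n = 83 per group

For two independent groups with equal n: n = 2·((z_{α/2} + z_β) / d)².
z_{α/2} + z_β = 2.241 + 0.524 = 2.765.
n = 2 × (2.765 / 0.43)² = 2 × 6.430² = 2 × 41.35 = 82.7.
Round up to the next whole participant.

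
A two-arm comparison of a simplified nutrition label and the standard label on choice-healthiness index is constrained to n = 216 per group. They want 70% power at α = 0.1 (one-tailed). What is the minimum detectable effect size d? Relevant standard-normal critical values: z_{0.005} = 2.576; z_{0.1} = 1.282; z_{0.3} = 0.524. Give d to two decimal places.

For two independent groups of n = 216 each: d_min = (z_{α} + z_β)·√(2/n).
z-sum = 1.282 + 0.524 = 1.806.
d_min = 1.806 × √(2/216) = 1.806 × 0.0962 = 0.174.

d_min ≈ 0.17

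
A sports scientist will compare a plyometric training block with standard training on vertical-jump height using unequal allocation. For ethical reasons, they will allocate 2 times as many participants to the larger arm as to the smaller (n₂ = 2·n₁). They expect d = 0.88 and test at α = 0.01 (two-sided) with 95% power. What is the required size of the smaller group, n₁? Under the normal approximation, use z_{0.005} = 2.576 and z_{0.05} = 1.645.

With allocation ratio k = n₂/n₁ = 2, Var(x̄₁−x̄₂) = σ²(1/n₁ + 1/(k·n₁)) = σ²·(k+1)/(k·n₁).
So n₁ = (1 + 1/k)·((z_{α/2} + z_β)/d)² = 1.500 × (4.221/0.88)².
n₁ = 1.500 × 23.01 = 34.5.
Round up: n₁ = 35, giving n₂ = 2 × 35 = 70.

n₁ = 35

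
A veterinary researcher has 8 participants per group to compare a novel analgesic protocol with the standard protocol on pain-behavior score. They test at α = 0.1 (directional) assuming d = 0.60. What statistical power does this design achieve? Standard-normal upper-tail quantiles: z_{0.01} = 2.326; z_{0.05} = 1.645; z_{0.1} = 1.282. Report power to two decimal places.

For two equal groups, power = Φ(d·√(n/2) − z_{α}).
d·√(n/2) = 0.60 × √(8/2) = 0.60 × 2.000 = 1.200.
z_β = 1.200 − 1.282 = -0.082.
Power = Φ(-0.082) = 0.467.

power ≈ 0.47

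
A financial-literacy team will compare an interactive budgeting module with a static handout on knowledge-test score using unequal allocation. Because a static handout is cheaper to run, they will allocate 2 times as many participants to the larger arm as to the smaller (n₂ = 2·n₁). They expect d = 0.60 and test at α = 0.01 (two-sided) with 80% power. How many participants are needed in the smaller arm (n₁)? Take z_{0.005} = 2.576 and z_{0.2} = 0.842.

With allocation ratio k = n₂/n₁ = 2, Var(x̄₁−x̄₂) = σ²(1/n₁ + 1/(k·n₁)) = σ²·(k+1)/(k·n₁).
So n₁ = (1 + 1/k)·((z_{α/2} + z_β)/d)² = 1.500 × (3.418/0.60)².
n₁ = 1.500 × 32.45 = 48.7.
Round up: n₁ = 49, giving n₂ = 2 × 49 = 98.

n₁ = 49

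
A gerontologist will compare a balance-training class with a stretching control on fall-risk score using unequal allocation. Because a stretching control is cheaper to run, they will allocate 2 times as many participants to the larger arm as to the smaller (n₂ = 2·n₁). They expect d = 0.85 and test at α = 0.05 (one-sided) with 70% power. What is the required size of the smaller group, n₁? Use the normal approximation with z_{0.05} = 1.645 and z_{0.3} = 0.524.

n₁ = 10

With allocation ratio k = n₂/n₁ = 2, Var(x̄₁−x̄₂) = σ²(1/n₁ + 1/(k·n₁)) = σ²·(k+1)/(k·n₁).
So n₁ = (1 + 1/k)·((z_{α} + z_β)/d)² = 1.500 × (2.169/0.85)².
n₁ = 1.500 × 6.51 = 9.8.
Round up: n₁ = 10, giving n₂ = 2 × 10 = 20.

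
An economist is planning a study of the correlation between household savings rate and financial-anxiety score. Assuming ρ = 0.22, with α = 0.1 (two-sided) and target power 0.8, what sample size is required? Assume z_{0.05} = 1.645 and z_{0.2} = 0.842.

Fisher's z: C = ½·ln((1+r)/(1−r)) = ½·ln(1.5641) = 0.2237.
n = ((z_{α/2} + z_β)/C)² + 3.
(1.645 + 0.842) / 0.2237 = 2.487 / 0.2237 = 11.118.
n = 11.118² + 3 = 123.60 + 3 = 126.6.
Round up.

n = 127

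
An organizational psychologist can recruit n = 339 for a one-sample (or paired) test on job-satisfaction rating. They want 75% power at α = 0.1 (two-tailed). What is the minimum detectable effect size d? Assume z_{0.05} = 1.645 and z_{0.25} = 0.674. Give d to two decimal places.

d_min ≈ 0.13

For a single sample (or paired design) of n = 339: d_min = (z_{α/2} + z_β)/√n.
z-sum = 1.645 + 0.674 = 2.319.
d_min = 2.319 / √339 = 2.319 / 18.412 = 0.126.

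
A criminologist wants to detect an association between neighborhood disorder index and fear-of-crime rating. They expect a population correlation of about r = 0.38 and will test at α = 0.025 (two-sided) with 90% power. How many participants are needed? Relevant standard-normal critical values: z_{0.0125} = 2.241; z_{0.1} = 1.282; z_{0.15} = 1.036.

n = 81

Fisher's z: C = ½·ln((1+r)/(1−r)) = ½·ln(2.2258) = 0.4001.
n = ((z_{α/2} + z_β)/C)² + 3.
(2.241 + 1.282) / 0.4001 = 3.523 / 0.4001 = 8.805.
n = 8.805² + 3 = 77.53 + 3 = 80.5.
Round up.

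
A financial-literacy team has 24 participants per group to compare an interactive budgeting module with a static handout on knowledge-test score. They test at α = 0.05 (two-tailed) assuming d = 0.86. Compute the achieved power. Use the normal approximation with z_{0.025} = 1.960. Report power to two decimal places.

For two equal groups, power = Φ(d·√(n/2) − z_{α/2}).
d·√(n/2) = 0.86 × √(24/2) = 0.86 × 3.464 = 2.979.
z_β = 2.979 − 1.960 = 1.019.
Power = Φ(1.019) = 0.846.

power ≈ 0.85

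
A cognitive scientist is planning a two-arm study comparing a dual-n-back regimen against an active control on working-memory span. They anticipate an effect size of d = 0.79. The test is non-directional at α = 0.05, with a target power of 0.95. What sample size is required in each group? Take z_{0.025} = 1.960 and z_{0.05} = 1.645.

For two independent groups with equal n: n = 2·((z_{α/2} + z_β) / d)².
z_{α/2} + z_β = 1.960 + 1.645 = 3.605.
n = 2 × (3.605 / 0.79)² = 2 × 4.563² = 2 × 20.82 = 41.6.
Round up to the next whole participant.

n = 42 per group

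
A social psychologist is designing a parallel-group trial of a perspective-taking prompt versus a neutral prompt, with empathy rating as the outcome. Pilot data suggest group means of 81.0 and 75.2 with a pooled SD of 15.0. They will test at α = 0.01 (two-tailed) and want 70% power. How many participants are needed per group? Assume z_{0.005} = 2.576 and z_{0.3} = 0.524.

n = 129 per group

Cohen's d = |M₁ − M₂| / SD_pooled = |81.0 − 75.2| / 15.0 = 5.8 / 15.0 = 0.387.
For two independent groups with equal n: n = 2·((z_{α/2} + z_β) / d)².
z_{α/2} + z_β = 2.576 + 0.524 = 3.100.
n = 2 × (3.100 / 0.387)² = 2 × 8.010² = 2 × 64.17 = 128.3.
Round up to the next whole participant.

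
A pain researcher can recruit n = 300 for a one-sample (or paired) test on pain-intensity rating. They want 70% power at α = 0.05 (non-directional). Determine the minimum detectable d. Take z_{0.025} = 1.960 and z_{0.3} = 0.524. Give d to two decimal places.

d_min ≈ 0.14

For a single sample (or paired design) of n = 300: d_min = (z_{α/2} + z_β)/√n.
z-sum = 1.960 + 0.524 = 2.484.
d_min = 2.484 / √300 = 2.484 / 17.321 = 0.143.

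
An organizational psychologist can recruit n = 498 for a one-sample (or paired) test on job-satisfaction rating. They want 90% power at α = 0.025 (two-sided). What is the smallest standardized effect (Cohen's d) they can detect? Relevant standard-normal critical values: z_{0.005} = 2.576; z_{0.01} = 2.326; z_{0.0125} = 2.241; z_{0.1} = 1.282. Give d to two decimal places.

For a single sample (or paired design) of n = 498: d_min = (z_{α/2} + z_β)/√n.
z-sum = 2.241 + 1.282 = 3.523.
d_min = 3.523 / √498 = 3.523 / 22.316 = 0.158.

d_min ≈ 0.16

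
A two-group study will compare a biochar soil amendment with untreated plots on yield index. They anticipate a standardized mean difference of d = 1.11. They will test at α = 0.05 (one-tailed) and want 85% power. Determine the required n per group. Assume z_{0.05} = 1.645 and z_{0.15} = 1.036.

n = 12 per group

For two independent groups with equal n: n = 2·((z_{α} + z_β) / d)².
z_{α} + z_β = 1.645 + 1.036 = 2.681.
n = 2 × (2.681 / 1.11)² = 2 × 2.415² = 2 × 5.83 = 11.7.
Round up to the next whole participant.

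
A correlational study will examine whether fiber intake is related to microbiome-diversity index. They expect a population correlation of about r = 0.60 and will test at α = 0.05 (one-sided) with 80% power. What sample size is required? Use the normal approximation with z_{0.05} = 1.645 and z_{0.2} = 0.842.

Fisher's z: C = ½·ln((1+r)/(1−r)) = ½·ln(4.0000) = 0.6931.
n = ((z_{α} + z_β)/C)² + 3.
(1.645 + 0.842) / 0.6931 = 2.487 / 0.6931 = 3.588.
n = 3.588² + 3 = 12.88 + 3 = 15.9.
Round up.

n = 16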